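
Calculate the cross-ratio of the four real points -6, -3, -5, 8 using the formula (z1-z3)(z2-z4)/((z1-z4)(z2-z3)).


Step 1: (z1-z3)(z2-z4) = (-1) * (-11) = 11
Step 2: (z1-z4)(z2-z3) = (-14) * 2 = -28
Step 3: Cross-ratio = -11/28 = -11/28

-11/28


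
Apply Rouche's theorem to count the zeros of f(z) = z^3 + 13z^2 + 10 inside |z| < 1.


Step 1: On |z| = 1 the three terms have sizes |z^3| = 1^3 = 1, |13z^2| = 13*1^2 = 13, |10| = 10
Step 2: The dominant term is g(z) = 13z^2; let h(z) = z^3 + 10 so f = g + h
Step 3: On |z| = 1: |g| = 13 and |h| <= 1 + 10 = 11
Step 4: Since 13 > 11, |h| < |g| on |z| = 1, so by Rouche f has the same number of zeros as g inside |z| < 1
Step 5: g(z) = 13z^2 has 2 zeros (at the origin, multiplicity 2) inside |z| < 1. Answer = 2

2


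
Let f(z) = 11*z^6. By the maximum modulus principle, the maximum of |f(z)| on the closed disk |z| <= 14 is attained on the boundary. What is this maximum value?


Step 1: On |z| = 14, |f(z)| = 11 * |z|^6 = 11 * 14^6
Step 2: By maximum modulus principle, maximum is on boundary.
Step 3: Maximum = 11 * 7529536 = 82824896

82824896


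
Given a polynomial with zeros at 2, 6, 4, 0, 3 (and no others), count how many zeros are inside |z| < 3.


Step 1: Check each root:
  z = 2: |2| = 2 < 3
  z = 6: |6| = 6 >= 3
  z = 4: |4| = 4 >= 3
  z = 0: |0| = 0 < 3
  z = 3: |3| = 3 >= 3
Step 2: Count = 2

2


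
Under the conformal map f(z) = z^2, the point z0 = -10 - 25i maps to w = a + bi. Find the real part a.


Step 1: z0 = -10 - 25i
Step 2: z0^2 = (-10)^2 - (-25)^2 + 500i
Step 3: real part = 100 - 625 = -525

-525


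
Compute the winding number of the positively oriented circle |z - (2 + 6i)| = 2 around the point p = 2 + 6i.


Step 1: Center c = (2, 6), radius = 2
Step 2: |p - c|^2 = 0^2 + 0^2 = 0
Step 3: r^2 = 4
Step 4: |p-c| < r so winding number = 1

1


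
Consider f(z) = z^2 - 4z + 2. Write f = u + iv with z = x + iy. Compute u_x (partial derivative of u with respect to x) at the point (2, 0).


Step 1: f(z) = (x+iy)^2 - 4(x+iy) + 2
Step 2: u = (x^2 - y^2) - 4x + 2
Step 3: u_x = 2x - 4
Step 4: At (2, 0): u_x = 4 - 4 = 0

0


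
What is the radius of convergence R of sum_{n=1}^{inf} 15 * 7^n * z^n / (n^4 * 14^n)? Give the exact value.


Step 1: General term a_n = 15 * 7^n / (n^4 * 14^n)
Step 2: By the root test, |a_n|^(1/n) = 15^(1/n) * 7 / (n^(4/n) * 14) -> 7/14 as n -> infinity (since 15^(1/n) -> 1 and n^(4/n) -> 1)
Step 3: R = 1/lim|a_n|^(1/n) = 14/7 = 2

2


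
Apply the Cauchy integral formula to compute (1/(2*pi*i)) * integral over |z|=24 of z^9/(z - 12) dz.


Step 1: f(z) = z^9, a = 12 is inside |z| = 24
Step 2: By Cauchy integral formula: (1/(2pi*i)) * integral = f(a)
Step 3: f(12) = 12^9 = 5159780352

5159780352


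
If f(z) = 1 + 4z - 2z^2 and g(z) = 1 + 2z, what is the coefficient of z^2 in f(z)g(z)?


Step 1: z^2 term in f*g comes from: (1)*(0) + (4z)*(2z) + (-2z^2)*(1)
Step 2: = 0 + 8 - 2
Step 3: = 6

6


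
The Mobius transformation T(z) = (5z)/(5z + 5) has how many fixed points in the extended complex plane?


Step 1: Fixed points satisfy T(z) = z
Step 2: 5z^2 = 0
Step 3: Discriminant = 0^2 - 4*5*0 = 0
Step 4: Number of fixed points = 1

1


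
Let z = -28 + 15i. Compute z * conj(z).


Step 1: conj(z) = -28 - 15i
Step 2: z * conj(z) = (-28)^2 + 15^2
Step 3: = 784 + 225 = 1009

1009


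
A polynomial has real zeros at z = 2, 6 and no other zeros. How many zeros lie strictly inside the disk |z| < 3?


Step 1: Check each root:
  z = 2: |2| = 2 < 3
  z = 6: |6| = 6 >= 3
Step 2: Count = 1

1


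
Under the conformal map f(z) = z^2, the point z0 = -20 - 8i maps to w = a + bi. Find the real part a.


Step 1: z0 = -20 - 8i
Step 2: z0^2 = (-20)^2 - (-8)^2 + 320i
Step 3: real part = 400 - 64 = 336

336


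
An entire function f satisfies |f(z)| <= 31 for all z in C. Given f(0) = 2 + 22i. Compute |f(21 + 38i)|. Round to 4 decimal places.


Step 1: By Liouville's theorem, a bounded entire function is constant.
Step 2: f(z) = f(0) = 2 + 22i for all z.
Step 3: |f(w)| = |2 + 22i| = sqrt(4 + 484)
Step 4: = 22.0907

22.0907


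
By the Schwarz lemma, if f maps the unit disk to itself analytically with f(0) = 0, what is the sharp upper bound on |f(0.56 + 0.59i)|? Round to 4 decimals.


Step 1: Schwarz lemma: if f: D -> D is analytic with f(0) = 0, then |f(z)| <= |z| for all z in D, and this is sharp (f(z) = z).
Step 2: |z0|^2 = 0.56^2 + 0.59^2 = 0.6617
Step 3: |z0| = sqrt(0.6617) = 0.813449
Step 4: Best bound = |z0| = 0.8134

0.8134


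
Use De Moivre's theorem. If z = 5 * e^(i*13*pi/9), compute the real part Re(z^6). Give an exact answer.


Step 1: By De Moivre's theorem, z^6 = 5^6 * e^(i*6*13*pi/9) = 15625 * (cos(26*pi/3) + i*sin(26*pi/3))
Step 2: |z|^6 = 5^6 = 15625
Step 3: Reduce the angle mod 2*pi: 26*pi/3 - 8*pi = 2*pi/3
Step 4: cos(2*pi/3) = -1/2
Step 5: Re(z^6) = 15625 * (-1/2) = -15625/2

-15625/2


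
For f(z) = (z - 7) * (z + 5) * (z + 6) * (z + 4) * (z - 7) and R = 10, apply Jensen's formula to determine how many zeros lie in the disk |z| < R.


Jensen's formula: (1/2pi)*integral log|f(Re^it)|dt = log|f(0)| + sum_{|a_k|<R} log(R/|a_k|)
Step 1: f(0) = (-7) * 5 * 6 * 4 * (-7) = 5880
Step 2: log|f(0)| = log|7| + log|-5| + log|-6| + log|-4| + log|7| = 8.6793
Step 3: Zeros inside |z| < 10: 7, -5, -6, -4, 7
Step 4: Jensen sum = log(10/7) + log(10/5) + log(10/6) + log(10/4) + log(10/7) = 2.8336
Step 5: n(R) = number of terms in the Jensen sum = count of zeros inside |z| < 10 = 5

5


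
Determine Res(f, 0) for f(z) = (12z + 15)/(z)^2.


Step 1: Pole of order 2 at z = 0
Step 2: Res = lim d/dz [(z)^2 * f(z)] as z -> 0
Step 3: (z)^2 * f(z) = 12z + 15
Step 4: d/dz[12z + 15] = 12

12


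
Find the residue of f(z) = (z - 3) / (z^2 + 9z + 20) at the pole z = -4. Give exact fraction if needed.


Step 1: Q(z) = z^2 + 9z + 20 = (z + 4)(z + 5)
Step 2: Q'(z) = 2z + 9
Step 3: Q'(-4) = 1, P(-4) = -7
Step 4: Res = P(-4)/Q'(-4) = -7/1 = -7

-7


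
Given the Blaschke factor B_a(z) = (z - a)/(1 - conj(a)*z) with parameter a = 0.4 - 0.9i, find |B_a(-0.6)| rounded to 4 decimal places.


Step 1: Numerator z0 - a = -0.6 - (0.4 - 0.9i) = -1 + 0.9i
Step 2: Denominator 1 - conj(a)*z0 = 1 - (0.4 + 0.9i)*(-0.6) = 1.24 + 0.54i
Step 3: |z0 - a|^2 = (-1)^2 + 0.9^2 = 1.81; |1 - conj(a)*z0|^2 = 1.24^2 + 0.54^2 = 1.8292
Step 4: |B_a(-0.6)| = sqrt(1.81 / 1.8292) = sqrt(0.989504)
Step 5: = 0.9947

0.9947


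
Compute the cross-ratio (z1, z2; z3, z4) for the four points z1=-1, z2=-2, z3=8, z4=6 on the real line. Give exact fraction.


Step 1: (z1-z3)(z2-z4) = (-9) * (-8) = 72
Step 2: (z1-z4)(z2-z3) = (-7) * (-10) = 70
Step 3: Cross-ratio = 72/70 = 36/35

36/35


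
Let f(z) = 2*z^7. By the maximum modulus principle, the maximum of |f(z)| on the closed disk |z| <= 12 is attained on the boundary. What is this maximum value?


Step 1: On |z| = 12, |f(z)| = 2 * |z|^7 = 2 * 12^7
Step 2: By maximum modulus principle, maximum is on boundary.
Step 3: Maximum = 2 * 35831808 = 71663616

71663616


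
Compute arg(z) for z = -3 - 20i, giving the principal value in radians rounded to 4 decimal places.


Step 1: z = -3 - 20i
Step 2: arg(z) = atan2(-20, -3)
Step 3: arg(z) = -1.7197

-1.7197


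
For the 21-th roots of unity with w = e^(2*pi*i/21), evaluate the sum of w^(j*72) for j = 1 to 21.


Step 1: The sum sum_{j=1}^{n} w^(k*j) equals n if n | k, else 0.
Step 2: Here n = 21, k = 72
Step 3: Does n divide k? 21 | 72 -> False
Step 4: Sum = 0

0


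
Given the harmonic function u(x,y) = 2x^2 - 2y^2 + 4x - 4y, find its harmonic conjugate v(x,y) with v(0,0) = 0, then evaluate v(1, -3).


Step 1: v_x = -u_y = 4y + 4
Step 2: v_y = u_x = 4x + 4
Step 3: v = 4xy + 4x + 4y + C
Step 4: v(0,0) = 0 => C = 0
Step 5: v(1, -3) = -20

-20


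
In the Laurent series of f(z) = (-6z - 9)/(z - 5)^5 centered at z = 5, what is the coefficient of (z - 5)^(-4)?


Step 1: Write the numerator in powers of (z - 5): -6z - 9 = -6(z - 5) + (-6*5 - 9) = -6(z - 5) - 39
Step 2: Divide by (z - 5)^5: f(z) = -39(z - 5)^(-5) - 6(z - 5)^(-4)
Step 3: This finite sum is the Laurent series of f about z = 5.
Step 4: Coefficient of (z - 5)^(-4) = coefficient of (z - 5) in the re-centred numerator = -6

-6


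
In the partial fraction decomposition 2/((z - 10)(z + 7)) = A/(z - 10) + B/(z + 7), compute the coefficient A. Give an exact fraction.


Step 1: Multiply both sides by (z - 10) and set z = 10
Step 2: A = 2 / (10 + 7)
Step 3: A = 2 / 17
Step 4: A = 2/17

2/17


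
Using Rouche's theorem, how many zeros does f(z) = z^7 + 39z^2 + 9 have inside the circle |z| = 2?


Step 1: On |z| = 2 the three terms have sizes |z^7| = 2^7 = 128, |39z^2| = 39*2^2 = 156, |9| = 9
Step 2: The dominant term is g(z) = 39z^2; let h(z) = z^7 + 9 so f = g + h
Step 3: On |z| = 2: |g| = 156 and |h| <= 128 + 9 = 137
Step 4: Since 156 > 137, |h| < |g| on |z| = 2, so by Rouche f has the same number of zeros as g inside |z| < 2
Step 5: g(z) = 39z^2 has 2 zeros (at the origin, multiplicity 2) inside |z| < 2. Answer = 2

2


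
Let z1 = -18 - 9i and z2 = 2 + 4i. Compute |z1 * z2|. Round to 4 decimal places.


Step 1: |z1| = sqrt((-18)^2 + (-9)^2) = sqrt(405)
Step 2: |z2| = sqrt(2^2 + 4^2) = sqrt(20)
Step 3: |z1*z2| = |z1|*|z2| = sqrt(405) * sqrt(20) = sqrt(405 * 20) = sqrt(8100)
Step 4: = 90.0

90.0


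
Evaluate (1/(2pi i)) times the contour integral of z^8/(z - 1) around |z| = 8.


Step 1: f(z) = z^8, a = 1 is inside |z| = 8
Step 2: By Cauchy integral formula: (1/(2pi*i)) * integral = f(a)
Step 3: f(1) = 1^8 = 1

1


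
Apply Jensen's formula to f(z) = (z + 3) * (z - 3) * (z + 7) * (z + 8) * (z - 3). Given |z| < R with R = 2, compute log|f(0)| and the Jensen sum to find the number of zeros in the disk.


Jensen's formula: (1/2pi)*integral log|f(Re^it)|dt = log|f(0)| + sum_{|a_k|<R} log(R/|a_k|)
Step 1: f(0) = 3 * (-3) * 7 * 8 * (-3) = 1512
Step 2: log|f(0)| = log|-3| + log|3| + log|-7| + log|-8| + log|3| = 7.3212
Step 3: Zeros inside |z| < 2: none
Step 4: Jensen sum = (empty sum) = 0
Step 5: n(R) = number of terms in the Jensen sum = count of zeros inside |z| < 2 = 0

0


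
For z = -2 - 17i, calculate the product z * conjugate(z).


Step 1: conj(z) = -2 + 17i
Step 2: z * conj(z) = (-2)^2 + (-17)^2
Step 3: = 4 + 289 = 293

293


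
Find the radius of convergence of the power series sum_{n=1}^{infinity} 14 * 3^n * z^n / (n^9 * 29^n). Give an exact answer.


Step 1: General term a_n = 14 * 3^n / (n^9 * 29^n)
Step 2: By the root test, |a_n|^(1/n) = 14^(1/n) * 3 / (n^(9/n) * 29) -> 3/29 as n -> infinity (since 14^(1/n) -> 1 and n^(9/n) -> 1)
Step 3: R = 1/lim|a_n|^(1/n) = 29/3

29/3


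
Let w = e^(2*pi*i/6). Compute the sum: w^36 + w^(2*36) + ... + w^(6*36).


Step 1: The sum sum_{j=1}^{n} w^(k*j) equals n if n | k, else 0.
Step 2: Here n = 6, k = 36
Step 3: Does n divide k? 6 | 36 -> True
Step 4: Sum = 6

6


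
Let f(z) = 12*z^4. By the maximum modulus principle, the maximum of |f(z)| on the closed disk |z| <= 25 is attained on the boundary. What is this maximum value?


Step 1: On |z| = 25, |f(z)| = 12 * |z|^4 = 12 * 25^4
Step 2: By maximum modulus principle, maximum is on boundary.
Step 3: Maximum = 12 * 390625 = 4687500

4687500


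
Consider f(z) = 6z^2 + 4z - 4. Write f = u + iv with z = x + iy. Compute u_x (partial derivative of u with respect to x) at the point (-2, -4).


Step 1: f(z) = 6(x+iy)^2 + 4(x+iy) - 4
Step 2: u = 6(x^2 - y^2) + 4x - 4
Step 3: u_x = 12x + 4
Step 4: At (-2, -4): u_x = -24 + 4 = -20

-20


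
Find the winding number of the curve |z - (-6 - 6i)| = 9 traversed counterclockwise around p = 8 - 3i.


Step 1: Center c = (-6, -6), radius = 9
Step 2: |p - c|^2 = 14^2 + 3^2 = 205
Step 3: r^2 = 81
Step 4: |p-c| > r so winding number = 0

0


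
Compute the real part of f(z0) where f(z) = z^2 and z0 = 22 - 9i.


Step 1: z0 = 22 - 9i
Step 2: z0^2 = 22^2 - (-9)^2 - 396i
Step 3: real part = 484 - 81 = 403

403


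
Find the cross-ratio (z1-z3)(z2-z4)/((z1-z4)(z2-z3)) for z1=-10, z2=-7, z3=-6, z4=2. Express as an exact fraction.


Step 1: (z1-z3)(z2-z4) = (-4) * (-9) = 36
Step 2: (z1-z4)(z2-z3) = (-12) * (-1) = 12
Step 3: Cross-ratio = 36/12 = 3

3


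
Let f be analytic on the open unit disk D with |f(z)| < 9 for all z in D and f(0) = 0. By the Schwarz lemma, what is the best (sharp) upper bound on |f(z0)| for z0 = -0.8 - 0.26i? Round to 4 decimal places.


Step 1: g = f/9 maps D -> D with g(0) = 0, so by the Schwarz lemma |g(z)| <= |z|, i.e. |f(z)| <= 9|z|; this is sharp (f(z) = 9z).
Step 2: |z0|^2 = (-0.8)^2 + (-0.26)^2 = 0.7076
Step 3: |z0| = sqrt(0.7076) = 0.84119
Step 4: Best bound = 9 * |z0| = 9 * 0.84119 = 7.5707

7.5707


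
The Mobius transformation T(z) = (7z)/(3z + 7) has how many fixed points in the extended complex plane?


Step 1: Fixed points satisfy T(z) = z
Step 2: 3z^2 = 0
Step 3: Discriminant = 0^2 - 4*3*0 = 0
Step 4: Number of fixed points = 1

1


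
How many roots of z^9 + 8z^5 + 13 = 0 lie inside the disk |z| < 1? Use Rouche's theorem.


Step 1: On |z| = 1 the three terms have sizes |z^9| = 1^9 = 1, |8z^5| = 8*1^5 = 8, |13| = 13
Step 2: The dominant term is g(z) = 13; let h(z) = z^9 + 8z^5 so f = g + h
Step 3: On |z| = 1: |g| = 13 and |h| <= 1 + 8 = 9
Step 4: Since 13 > 9, |h| < |g| on |z| = 1, so by Rouche f has the same number of zeros as g inside |z| < 1
Step 5: g(z) = 13 is a nonzero constant with no zeros inside |z| < 1. Answer = 0

0


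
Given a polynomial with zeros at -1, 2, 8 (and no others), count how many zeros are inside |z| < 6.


Step 1: Check each root:
  z = -1: |-1| = 1 < 6
  z = 2: |2| = 2 < 6
  z = 8: |8| = 8 >= 6
Step 2: Count = 2

2


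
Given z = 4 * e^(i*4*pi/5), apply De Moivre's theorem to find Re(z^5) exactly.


Step 1: By De Moivre's theorem, z^5 = 4^5 * e^(i*5*4*pi/5) = 1024 * (cos(4*pi) + i*sin(4*pi))
Step 2: |z|^5 = 4^5 = 1024
Step 3: Reduce the angle mod 2*pi: 4*pi - 4*pi = 0
Step 4: cos(0) = 1
Step 5: Re(z^5) = 1024 * 1 = 1024

1024


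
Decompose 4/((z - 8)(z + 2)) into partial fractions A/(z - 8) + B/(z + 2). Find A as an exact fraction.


Step 1: Multiply both sides by (z - 8) and set z = 8
Step 2: A = 4 / (8 + 2)
Step 3: A = 4 / 10
Step 4: A = 2/5

2/5


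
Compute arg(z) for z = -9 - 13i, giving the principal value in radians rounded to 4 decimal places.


Step 1: z = -9 - 13i
Step 2: arg(z) = atan2(-13, -9)
Step 3: arg(z) = -2.1763

-2.1763


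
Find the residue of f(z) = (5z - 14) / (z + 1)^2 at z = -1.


Step 1: Pole of order 2 at z = -1
Step 2: Res = lim d/dz [(z + 1)^2 * f(z)] as z -> -1
Step 3: (z + 1)^2 * f(z) = 5z - 14
Step 4: d/dz[5z - 14] = 5

5


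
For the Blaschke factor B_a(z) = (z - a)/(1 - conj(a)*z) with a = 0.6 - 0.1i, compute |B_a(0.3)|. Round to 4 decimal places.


Step 1: Numerator z0 - a = 0.3 - (0.6 - 0.1i) = -0.3 + 0.1i
Step 2: Denominator 1 - conj(a)*z0 = 1 - (0.6 + 0.1i)*0.3 = 0.82 - 0.03i
Step 3: |z0 - a|^2 = (-0.3)^2 + 0.1^2 = 0.1; |1 - conj(a)*z0|^2 = 0.82^2 + (-0.03)^2 = 0.6733
Step 4: |B_a(0.3)| = sqrt(0.1 / 0.6733) = sqrt(0.148522)
Step 5: = 0.3854

0.3854


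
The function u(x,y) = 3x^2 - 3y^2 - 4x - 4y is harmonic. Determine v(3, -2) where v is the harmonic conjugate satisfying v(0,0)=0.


Step 1: v_x = -u_y = 6y + 4
Step 2: v_y = u_x = 6x - 4
Step 3: v = 6xy + 4x - 4y + C
Step 4: v(0,0) = 0 => C = 0
Step 5: v(3, -2) = -16

-16


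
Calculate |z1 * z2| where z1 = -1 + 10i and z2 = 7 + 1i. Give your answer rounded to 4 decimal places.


Step 1: |z1| = sqrt((-1)^2 + 10^2) = sqrt(101)
Step 2: |z2| = sqrt(7^2 + 1^2) = sqrt(50)
Step 3: |z1*z2| = |z1|*|z2| = sqrt(101) * sqrt(50) = sqrt(101 * 50) = sqrt(5050)
Step 4: = 71.0634

71.0634


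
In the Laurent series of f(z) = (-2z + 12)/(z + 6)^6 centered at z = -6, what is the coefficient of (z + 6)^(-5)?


Step 1: Write the numerator in powers of (z + 6): -2z + 12 = -2(z + 6) + (-2*(-6) + 12) = -2(z + 6) + 24
Step 2: Divide by (z + 6)^6: f(z) = 24(z + 6)^(-6) - 2(z + 6)^(-5)
Step 3: This finite sum is the Laurent series of f about z = -6.
Step 4: Coefficient of (z + 6)^(-5) = coefficient of (z + 6) in the re-centred numerator = -2

-2


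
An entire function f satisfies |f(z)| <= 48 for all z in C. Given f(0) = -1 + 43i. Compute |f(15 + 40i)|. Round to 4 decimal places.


Step 1: By Liouville's theorem, a bounded entire function is constant.
Step 2: f(z) = f(0) = -1 + 43i for all z.
Step 3: |f(w)| = |-1 + 43i| = sqrt(1 + 1849)
Step 4: = 43.0116

43.0116


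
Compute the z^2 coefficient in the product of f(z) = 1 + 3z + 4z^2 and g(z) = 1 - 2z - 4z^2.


Step 1: z^2 term in f*g comes from: (1)*(-4z^2) + (3z)*(-2z) + (4z^2)*(1)
Step 2: = -4 - 6 + 4
Step 3: = -6

-6


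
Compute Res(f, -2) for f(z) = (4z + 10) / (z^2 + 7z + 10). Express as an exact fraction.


Step 1: Q(z) = z^2 + 7z + 10 = (z + 2)(z + 5)
Step 2: Q'(z) = 2z + 7
Step 3: Q'(-2) = 3, P(-2) = 2
Step 4: Res = P(-2)/Q'(-2) = 2/3 = 2/3

2/3


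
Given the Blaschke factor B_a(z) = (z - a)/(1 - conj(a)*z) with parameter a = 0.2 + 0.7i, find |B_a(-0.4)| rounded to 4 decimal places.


Step 1: Numerator z0 - a = -0.4 - (0.2 + 0.7i) = -0.6 - 0.7i
Step 2: Denominator 1 - conj(a)*z0 = 1 - (0.2 - 0.7i)*(-0.4) = 1.08 - 0.28i
Step 3: |z0 - a|^2 = (-0.6)^2 + (-0.7)^2 = 0.85; |1 - conj(a)*z0|^2 = 1.08^2 + (-0.28)^2 = 1.2448
Step 4: |B_a(-0.4)| = sqrt(0.85 / 1.2448) = sqrt(0.682841)
Step 5: = 0.8263

0.8263


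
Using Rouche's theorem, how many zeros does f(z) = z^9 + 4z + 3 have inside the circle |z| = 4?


Step 1: On |z| = 4 the three terms have sizes |z^9| = 4^9 = 262144, |4z| = 4*4 = 16, |3| = 3
Step 2: The dominant term is g(z) = z^9; let h(z) = 4z + 3 so f = g + h
Step 3: On |z| = 4: |g| = 262144 and |h| <= 16 + 3 = 19
Step 4: Since 262144 > 19, |h| < |g| on |z| = 4, so by Rouche f has the same number of zeros as g inside |z| < 4
Step 5: g(z) = z^9 has 9 zeros (all at the origin) inside |z| < 4. Answer = 9

9


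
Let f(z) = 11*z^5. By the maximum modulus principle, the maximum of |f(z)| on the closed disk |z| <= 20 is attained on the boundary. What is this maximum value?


Step 1: On |z| = 20, |f(z)| = 11 * |z|^5 = 11 * 20^5
Step 2: By maximum modulus principle, maximum is on boundary.
Step 3: Maximum = 11 * 3200000 = 35200000

35200000


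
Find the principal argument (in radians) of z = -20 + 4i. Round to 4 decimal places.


Step 1: z = -20 + 4i
Step 2: arg(z) = atan2(4, -20)
Step 3: arg(z) = 2.9442

2.9442


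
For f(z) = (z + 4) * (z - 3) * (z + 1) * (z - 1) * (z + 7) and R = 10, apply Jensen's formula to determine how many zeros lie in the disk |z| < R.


Jensen's formula: (1/2pi)*integral log|f(Re^it)|dt = log|f(0)| + sum_{|a_k|<R} log(R/|a_k|)
Step 1: f(0) = 4 * (-3) * 1 * (-1) * 7 = 84
Step 2: log|f(0)| = log|-4| + log|3| + log|-1| + log|1| + log|-7| = 4.4308
Step 3: Zeros inside |z| < 10: -4, 3, -1, 1, -7
Step 4: Jensen sum = log(10/4) + log(10/3) + log(10/1) + log(10/1) + log(10/7) = 7.0821
Step 5: n(R) = number of terms in the Jensen sum = count of zeros inside |z| < 10 = 5

5


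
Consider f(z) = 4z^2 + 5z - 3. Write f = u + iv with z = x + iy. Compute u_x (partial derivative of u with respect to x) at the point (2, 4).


Step 1: f(z) = 4(x+iy)^2 + 5(x+iy) - 3
Step 2: u = 4(x^2 - y^2) + 5x - 3
Step 3: u_x = 8x + 5
Step 4: At (2, 4): u_x = 16 + 5 = 21

21


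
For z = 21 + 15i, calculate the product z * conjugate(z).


Step 1: conj(z) = 21 - 15i
Step 2: z * conj(z) = 21^2 + 15^2
Step 3: = 441 + 225 = 666

666


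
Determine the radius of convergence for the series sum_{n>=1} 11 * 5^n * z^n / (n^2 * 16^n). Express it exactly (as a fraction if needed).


Step 1: General term a_n = 11 * 5^n / (n^2 * 16^n)
Step 2: By the root test, |a_n|^(1/n) = 11^(1/n) * 5 / (n^(2/n) * 16) -> 5/16 as n -> infinity (since 11^(1/n) -> 1 and n^(2/n) -> 1)
Step 3: R = 1/lim|a_n|^(1/n) = 16/5

16/5


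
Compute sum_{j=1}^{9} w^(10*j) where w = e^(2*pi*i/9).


Step 1: The sum sum_{j=1}^{n} w^(k*j) equals n if n | k, else 0.
Step 2: Here n = 9, k = 10
Step 3: Does n divide k? 9 | 10 -> False
Step 4: Sum = 0

0


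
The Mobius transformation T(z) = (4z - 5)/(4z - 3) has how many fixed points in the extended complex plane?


Step 1: Fixed points satisfy T(z) = z
Step 2: 4z^2 - 7z + 5 = 0
Step 3: Discriminant = (-7)^2 - 4*4*5 = -31
Step 4: Number of fixed points = 2

2


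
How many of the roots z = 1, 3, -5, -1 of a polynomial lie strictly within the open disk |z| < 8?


Step 1: Check each root:
  z = 1: |1| = 1 < 8
  z = 3: |3| = 3 < 8
  z = -5: |-5| = 5 < 8
  z = -1: |-1| = 1 < 8
Step 2: Count = 4

4


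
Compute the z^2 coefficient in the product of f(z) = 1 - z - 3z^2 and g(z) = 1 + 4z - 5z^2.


Step 1: z^2 term in f*g comes from: (1)*(-5z^2) + (-z)*(4z) + (-3z^2)*(1)
Step 2: = -5 - 4 - 3
Step 3: = -12

-12


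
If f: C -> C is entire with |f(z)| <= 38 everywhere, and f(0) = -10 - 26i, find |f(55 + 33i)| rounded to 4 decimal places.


Step 1: By Liouville's theorem, a bounded entire function is constant.
Step 2: f(z) = f(0) = -10 - 26i for all z.
Step 3: |f(w)| = |-10 - 26i| = sqrt(100 + 676)
Step 4: = 27.8568

27.8568


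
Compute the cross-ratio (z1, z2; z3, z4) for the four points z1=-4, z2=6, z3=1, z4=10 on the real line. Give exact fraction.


Step 1: (z1-z3)(z2-z4) = (-5) * (-4) = 20
Step 2: (z1-z4)(z2-z3) = (-14) * 5 = -70
Step 3: Cross-ratio = -20/70 = -2/7

-2/7


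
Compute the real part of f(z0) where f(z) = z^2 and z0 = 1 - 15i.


Step 1: z0 = 1 - 15i
Step 2: z0^2 = 1^2 - (-15)^2 - 30i
Step 3: real part = 1 - 225 = -224

-224


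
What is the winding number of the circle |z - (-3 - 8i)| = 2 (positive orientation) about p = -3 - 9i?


Step 1: Center c = (-3, -8), radius = 2
Step 2: |p - c|^2 = 0^2 + (-1)^2 = 1
Step 3: r^2 = 4
Step 4: |p-c| < r so winding number = 1

1


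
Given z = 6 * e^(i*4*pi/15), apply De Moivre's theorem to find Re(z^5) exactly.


Step 1: By De Moivre's theorem, z^5 = 6^5 * e^(i*5*4*pi/15) = 7776 * (cos(4*pi/3) + i*sin(4*pi/3))
Step 2: |z|^5 = 6^5 = 7776
Step 3: The angle 4*pi/3 already lies in [0, 2*pi)
Step 4: cos(4*pi/3) = -1/2
Step 5: Re(z^5) = 7776 * (-1/2) = -3888

-3888


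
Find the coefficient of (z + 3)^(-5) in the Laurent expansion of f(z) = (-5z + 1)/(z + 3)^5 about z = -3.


Step 1: Write the numerator in powers of (z + 3): -5z + 1 = -5(z + 3) + (-5*(-3) + 1) = -5(z + 3) + 16
Step 2: Divide by (z + 3)^5: f(z) = 16(z + 3)^(-5) - 5(z + 3)^(-4)
Step 3: This finite sum is the Laurent series of f about z = -3.
Step 4: Coefficient of (z + 3)^(-5) = -5*(-3) + 1 = 16

16


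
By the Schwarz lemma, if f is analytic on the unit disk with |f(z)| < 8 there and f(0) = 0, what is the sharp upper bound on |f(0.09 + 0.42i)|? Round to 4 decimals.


Step 1: g = f/8 maps D -> D with g(0) = 0, so by the Schwarz lemma |g(z)| <= |z|, i.e. |f(z)| <= 8|z|; this is sharp (f(z) = 8z).
Step 2: |z0|^2 = 0.09^2 + 0.42^2 = 0.1845
Step 3: |z0| = sqrt(0.1845) = 0.429535
Step 4: Best bound = 8 * |z0| = 8 * 0.429535 = 3.4363

3.4363


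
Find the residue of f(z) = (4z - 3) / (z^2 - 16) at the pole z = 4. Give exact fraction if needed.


Step 1: Q(z) = z^2 - 16 = (z - 4)(z + 4)
Step 2: Q'(z) = 2z
Step 3: Q'(4) = 8, P(4) = 13
Step 4: Res = P(4)/Q'(4) = 13/8 = 13/8

13/8


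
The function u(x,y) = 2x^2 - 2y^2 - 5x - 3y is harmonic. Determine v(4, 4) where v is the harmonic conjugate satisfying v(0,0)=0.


Step 1: v_x = -u_y = 4y + 3
Step 2: v_y = u_x = 4x - 5
Step 3: v = 4xy + 3x - 5y + C
Step 4: v(0,0) = 0 => C = 0
Step 5: v(4, 4) = 56

56


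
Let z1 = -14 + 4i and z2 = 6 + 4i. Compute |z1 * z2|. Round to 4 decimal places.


Step 1: |z1| = sqrt((-14)^2 + 4^2) = sqrt(212)
Step 2: |z2| = sqrt(6^2 + 4^2) = sqrt(52)
Step 3: |z1*z2| = |z1|*|z2| = sqrt(212) * sqrt(52) = sqrt(212 * 52) = sqrt(11024)
Step 4: = 104.9952

104.9952


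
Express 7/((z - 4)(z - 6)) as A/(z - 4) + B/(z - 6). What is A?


Step 1: Multiply both sides by (z - 4) and set z = 4
Step 2: A = 7 / (4 - 6)
Step 3: A = 7 / (-2)
Step 4: A = -7/2

-7/2


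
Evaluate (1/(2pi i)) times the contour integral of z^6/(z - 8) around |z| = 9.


Step 1: f(z) = z^6, a = 8 is inside |z| = 9
Step 2: By Cauchy integral formula: (1/(2pi*i)) * integral = f(a)
Step 3: f(8) = 8^6 = 262144

262144


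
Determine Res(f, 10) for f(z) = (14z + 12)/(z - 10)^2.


Step 1: Pole of order 2 at z = 10
Step 2: Res = lim d/dz [(z - 10)^2 * f(z)] as z -> 10
Step 3: (z - 10)^2 * f(z) = 14z + 12
Step 4: d/dz[14z + 12] = 14

14


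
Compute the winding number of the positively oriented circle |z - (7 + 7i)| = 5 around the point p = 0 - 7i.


Step 1: Center c = (7, 7), radius = 5
Step 2: |p - c|^2 = (-7)^2 + (-14)^2 = 245
Step 3: r^2 = 25
Step 4: |p-c| > r so winding number = 0

0


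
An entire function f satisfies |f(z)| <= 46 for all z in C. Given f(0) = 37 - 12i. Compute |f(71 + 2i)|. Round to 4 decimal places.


Step 1: By Liouville's theorem, a bounded entire function is constant.
Step 2: f(z) = f(0) = 37 - 12i for all z.
Step 3: |f(w)| = |37 - 12i| = sqrt(1369 + 144)
Step 4: = 38.8973

38.8973


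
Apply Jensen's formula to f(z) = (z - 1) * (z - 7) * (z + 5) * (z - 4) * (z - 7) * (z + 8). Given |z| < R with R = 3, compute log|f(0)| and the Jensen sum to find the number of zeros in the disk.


Jensen's formula: (1/2pi)*integral log|f(Re^it)|dt = log|f(0)| + sum_{|a_k|<R} log(R/|a_k|)
Step 1: f(0) = (-1) * (-7) * 5 * (-4) * (-7) * 8 = 7840
Step 2: log|f(0)| = log|1| + log|7| + log|-5| + log|4| + log|7| + log|-8| = 8.967
Step 3: Zeros inside |z| < 3: 1
Step 4: Jensen sum = log(3/1) = 1.0986
Step 5: n(R) = number of terms in the Jensen sum = count of zeros inside |z| < 3 = 1

1


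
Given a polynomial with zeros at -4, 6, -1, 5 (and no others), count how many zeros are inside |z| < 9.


Step 1: Check each root:
  z = -4: |-4| = 4 < 9
  z = 6: |6| = 6 < 9
  z = -1: |-1| = 1 < 9
  z = 5: |5| = 5 < 9
Step 2: Count = 4

4


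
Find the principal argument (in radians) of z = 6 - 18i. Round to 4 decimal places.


Step 1: z = 6 - 18i
Step 2: arg(z) = atan2(-18, 6)
Step 3: arg(z) = -1.249

-1.249


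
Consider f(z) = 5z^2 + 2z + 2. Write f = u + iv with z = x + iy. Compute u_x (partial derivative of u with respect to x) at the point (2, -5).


Step 1: f(z) = 5(x+iy)^2 + 2(x+iy) + 2
Step 2: u = 5(x^2 - y^2) + 2x + 2
Step 3: u_x = 10x + 2
Step 4: At (2, -5): u_x = 20 + 2 = 22

22


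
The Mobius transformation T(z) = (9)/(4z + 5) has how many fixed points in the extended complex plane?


Step 1: Fixed points satisfy T(z) = z
Step 2: 4z^2 + 5z - 9 = 0
Step 3: Discriminant = 5^2 - 4*4*(-9) = 169
Step 4: Number of fixed points = 2

2


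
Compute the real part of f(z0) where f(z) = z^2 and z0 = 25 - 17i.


Step 1: z0 = 25 - 17i
Step 2: z0^2 = 25^2 - (-17)^2 - 850i
Step 3: real part = 625 - 289 = 336

336


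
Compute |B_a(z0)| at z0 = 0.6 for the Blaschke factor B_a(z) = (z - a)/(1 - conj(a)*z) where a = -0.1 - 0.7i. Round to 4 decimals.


Step 1: Numerator z0 - a = 0.6 - (-0.1 - 0.7i) = 0.7 + 0.7i
Step 2: Denominator 1 - conj(a)*z0 = 1 - (-0.1 + 0.7i)*0.6 = 1.06 - 0.42i
Step 3: |z0 - a|^2 = 0.7^2 + 0.7^2 = 0.98; |1 - conj(a)*z0|^2 = 1.06^2 + (-0.42)^2 = 1.3
Step 4: |B_a(0.6)| = sqrt(0.98 / 1.3) = sqrt(0.753846)
Step 5: = 0.8682

0.8682


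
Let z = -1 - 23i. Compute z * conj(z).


Step 1: conj(z) = -1 + 23i
Step 2: z * conj(z) = (-1)^2 + (-23)^2
Step 3: = 1 + 529 = 530

530


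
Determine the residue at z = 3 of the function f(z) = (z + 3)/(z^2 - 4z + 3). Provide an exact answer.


Step 1: Q(z) = z^2 - 4z + 3 = (z - 3)(z - 1)
Step 2: Q'(z) = 2z - 4
Step 3: Q'(3) = 2, P(3) = 6
Step 4: Res = P(3)/Q'(3) = 6/2 = 3

3


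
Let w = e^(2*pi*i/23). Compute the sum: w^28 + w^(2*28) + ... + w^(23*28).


Step 1: The sum sum_{j=1}^{n} w^(k*j) equals n if n | k, else 0.
Step 2: Here n = 23, k = 28
Step 3: Does n divide k? 23 | 28 -> False
Step 4: Sum = 0

0


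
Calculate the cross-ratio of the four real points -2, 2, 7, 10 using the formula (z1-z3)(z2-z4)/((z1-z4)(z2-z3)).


Step 1: (z1-z3)(z2-z4) = (-9) * (-8) = 72
Step 2: (z1-z4)(z2-z3) = (-12) * (-5) = 60
Step 3: Cross-ratio = 72/60 = 6/5

6/5


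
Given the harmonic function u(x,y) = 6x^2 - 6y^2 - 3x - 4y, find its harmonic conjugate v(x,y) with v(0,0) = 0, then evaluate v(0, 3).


Step 1: v_x = -u_y = 12y + 4
Step 2: v_y = u_x = 12x - 3
Step 3: v = 12xy + 4x - 3y + C
Step 4: v(0,0) = 0 => C = 0
Step 5: v(0, 3) = -9

-9


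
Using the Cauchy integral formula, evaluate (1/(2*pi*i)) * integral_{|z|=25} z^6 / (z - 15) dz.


Step 1: f(z) = z^6, a = 15 is inside |z| = 25
Step 2: By Cauchy integral formula: (1/(2pi*i)) * integral = f(a)
Step 3: f(15) = 15^6 = 11390625

11390625


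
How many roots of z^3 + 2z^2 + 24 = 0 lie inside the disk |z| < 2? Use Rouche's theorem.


Step 1: On |z| = 2 the three terms have sizes |z^3| = 2^3 = 8, |2z^2| = 2*2^2 = 8, |24| = 24
Step 2: The dominant term is g(z) = 24; let h(z) = z^3 + 2z^2 so f = g + h
Step 3: On |z| = 2: |g| = 24 and |h| <= 8 + 8 = 16
Step 4: Since 24 > 16, |h| < |g| on |z| = 2, so by Rouche f has the same number of zeros as g inside |z| < 2
Step 5: g(z) = 24 is a nonzero constant with no zeros inside |z| < 2. Answer = 0

0


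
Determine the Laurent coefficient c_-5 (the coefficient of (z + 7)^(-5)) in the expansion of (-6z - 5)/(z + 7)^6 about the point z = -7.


Step 1: Write the numerator in powers of (z + 7): -6z - 5 = -6(z + 7) + (-6*(-7) - 5) = -6(z + 7) + 37
Step 2: Divide by (z + 7)^6: f(z) = 37(z + 7)^(-6) - 6(z + 7)^(-5)
Step 3: This finite sum is the Laurent series of f about z = -7.
Step 4: Coefficient of (z + 7)^(-5) = coefficient of (z + 7) in the re-centred numerator = -6

-6


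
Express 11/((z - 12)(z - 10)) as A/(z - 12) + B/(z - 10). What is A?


Step 1: Multiply both sides by (z - 12) and set z = 12
Step 2: A = 11 / (12 - 10)
Step 3: A = 11 / 2
Step 4: A = 11/2

11/2


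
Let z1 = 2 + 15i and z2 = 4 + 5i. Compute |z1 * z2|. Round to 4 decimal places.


Step 1: |z1| = sqrt(2^2 + 15^2) = sqrt(229)
Step 2: |z2| = sqrt(4^2 + 5^2) = sqrt(41)
Step 3: |z1*z2| = |z1|*|z2| = sqrt(229) * sqrt(41) = sqrt(229 * 41) = sqrt(9389)
Step 4: = 96.8969

96.8969


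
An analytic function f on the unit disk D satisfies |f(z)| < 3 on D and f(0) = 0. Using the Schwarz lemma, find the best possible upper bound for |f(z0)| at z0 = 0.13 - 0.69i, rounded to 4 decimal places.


Step 1: g = f/3 maps D -> D with g(0) = 0, so by the Schwarz lemma |g(z)| <= |z|, i.e. |f(z)| <= 3|z|; this is sharp (f(z) = 3z).
Step 2: |z0|^2 = 0.13^2 + (-0.69)^2 = 0.493
Step 3: |z0| = sqrt(0.493) = 0.70214
Step 4: Best bound = 3 * |z0| = 3 * 0.70214 = 2.1064

2.1064


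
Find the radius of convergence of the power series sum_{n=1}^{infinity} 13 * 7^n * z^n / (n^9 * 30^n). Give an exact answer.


Step 1: General term a_n = 13 * 7^n / (n^9 * 30^n)
Step 2: By the root test, |a_n|^(1/n) = 13^(1/n) * 7 / (n^(9/n) * 30) -> 7/30 as n -> infinity (since 13^(1/n) -> 1 and n^(9/n) -> 1)
Step 3: R = 1/lim|a_n|^(1/n) = 30/7

30/7


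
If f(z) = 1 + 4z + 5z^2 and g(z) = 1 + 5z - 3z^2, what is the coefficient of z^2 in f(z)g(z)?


Step 1: z^2 term in f*g comes from: (1)*(-3z^2) + (4z)*(5z) + (5z^2)*(1)
Step 2: = -3 + 20 + 5
Step 3: = 22

22


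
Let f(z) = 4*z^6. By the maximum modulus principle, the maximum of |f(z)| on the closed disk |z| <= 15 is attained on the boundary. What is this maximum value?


Step 1: On |z| = 15, |f(z)| = 4 * |z|^6 = 4 * 15^6
Step 2: By maximum modulus principle, maximum is on boundary.
Step 3: Maximum = 4 * 11390625 = 45562500

45562500


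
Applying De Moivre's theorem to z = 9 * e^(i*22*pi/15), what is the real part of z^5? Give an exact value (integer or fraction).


Step 1: By De Moivre's theorem, z^5 = 9^5 * e^(i*5*22*pi/15) = 59049 * (cos(22*pi/3) + i*sin(22*pi/3))
Step 2: |z|^5 = 9^5 = 59049
Step 3: Reduce the angle mod 2*pi: 22*pi/3 - 6*pi = 4*pi/3
Step 4: cos(4*pi/3) = -1/2
Step 5: Re(z^5) = 59049 * (-1/2) = -59049/2

-59049/2


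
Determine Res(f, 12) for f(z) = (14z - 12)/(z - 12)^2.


Step 1: Pole of order 2 at z = 12
Step 2: Res = lim d/dz [(z - 12)^2 * f(z)] as z -> 12
Step 3: (z - 12)^2 * f(z) = 14z - 12
Step 4: d/dz[14z - 12] = 14

14


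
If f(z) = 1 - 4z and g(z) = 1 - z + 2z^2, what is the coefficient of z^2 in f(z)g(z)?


Step 1: z^2 term in f*g comes from: (1)*(2z^2) + (-4z)*(-z) + (0)*(1)
Step 2: = 2 + 4 + 0
Step 3: = 6

6


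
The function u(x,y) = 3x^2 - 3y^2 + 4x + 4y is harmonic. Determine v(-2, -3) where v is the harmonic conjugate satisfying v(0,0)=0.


Step 1: v_x = -u_y = 6y - 4
Step 2: v_y = u_x = 6x + 4
Step 3: v = 6xy - 4x + 4y + C
Step 4: v(0,0) = 0 => C = 0
Step 5: v(-2, -3) = 32

32


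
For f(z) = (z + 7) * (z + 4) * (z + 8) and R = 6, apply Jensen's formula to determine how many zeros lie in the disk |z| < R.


Jensen's formula: (1/2pi)*integral log|f(Re^it)|dt = log|f(0)| + sum_{|a_k|<R} log(R/|a_k|)
Step 1: f(0) = 7 * 4 * 8 = 224
Step 2: log|f(0)| = log|-7| + log|-4| + log|-8| = 5.4116
Step 3: Zeros inside |z| < 6: -4
Step 4: Jensen sum = log(6/4) = 0.4055
Step 5: n(R) = number of terms in the Jensen sum = count of zeros inside |z| < 6 = 1

1


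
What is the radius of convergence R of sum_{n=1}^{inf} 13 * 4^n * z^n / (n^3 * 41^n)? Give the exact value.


Step 1: General term a_n = 13 * 4^n / (n^3 * 41^n)
Step 2: By the root test, |a_n|^(1/n) = 13^(1/n) * 4 / (n^(3/n) * 41) -> 4/41 as n -> infinity (since 13^(1/n) -> 1 and n^(3/n) -> 1)
Step 3: R = 1/lim|a_n|^(1/n) = 41/4

41/4


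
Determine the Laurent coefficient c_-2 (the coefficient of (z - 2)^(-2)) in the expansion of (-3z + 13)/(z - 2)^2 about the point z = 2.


Step 1: Write the numerator in powers of (z - 2): -3z + 13 = -3(z - 2) + (-3*2 + 13) = -3(z - 2) + 7
Step 2: Divide by (z - 2)^2: f(z) = 7(z - 2)^(-2) - 3(z - 2)^(-1)
Step 3: This finite sum is the Laurent series of f about z = 2.
Step 4: Coefficient of (z - 2)^(-2) = -3*2 + 13 = 7

7


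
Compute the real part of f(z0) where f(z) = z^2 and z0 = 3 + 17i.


Step 1: z0 = 3 + 17i
Step 2: z0^2 = 3^2 - 17^2 + 102i
Step 3: real part = 9 - 289 = -280

-280


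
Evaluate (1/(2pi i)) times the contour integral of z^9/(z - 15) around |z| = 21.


Step 1: f(z) = z^9, a = 15 is inside |z| = 21
Step 2: By Cauchy integral formula: (1/(2pi*i)) * integral = f(a)
Step 3: f(15) = 15^9 = 38443359375

38443359375


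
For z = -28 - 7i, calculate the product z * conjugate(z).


Step 1: conj(z) = -28 + 7i
Step 2: z * conj(z) = (-28)^2 + (-7)^2
Step 3: = 784 + 49 = 833

833


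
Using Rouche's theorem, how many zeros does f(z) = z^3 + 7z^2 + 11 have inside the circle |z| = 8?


Step 1: On |z| = 8 the three terms have sizes |z^3| = 8^3 = 512, |7z^2| = 7*8^2 = 448, |11| = 11
Step 2: The dominant term is g(z) = z^3; let h(z) = 7z^2 + 11 so f = g + h
Step 3: On |z| = 8: |g| = 512 and |h| <= 448 + 11 = 459
Step 4: Since 512 > 459, |h| < |g| on |z| = 8, so by Rouche f has the same number of zeros as g inside |z| < 8
Step 5: g(z) = z^3 has 3 zeros (all at the origin) inside |z| < 8. Answer = 3

3


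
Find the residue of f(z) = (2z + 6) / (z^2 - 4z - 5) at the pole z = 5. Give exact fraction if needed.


Step 1: Q(z) = z^2 - 4z - 5 = (z - 5)(z + 1)
Step 2: Q'(z) = 2z - 4
Step 3: Q'(5) = 6, P(5) = 16
Step 4: Res = P(5)/Q'(5) = 16/6 = 8/3

8/3


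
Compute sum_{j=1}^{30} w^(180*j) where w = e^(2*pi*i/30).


Step 1: The sum sum_{j=1}^{n} w^(k*j) equals n if n | k, else 0.
Step 2: Here n = 30, k = 180
Step 3: Does n divide k? 30 | 180 -> True
Step 4: Sum = 30

30


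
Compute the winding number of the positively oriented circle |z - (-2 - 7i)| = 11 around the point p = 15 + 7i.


Step 1: Center c = (-2, -7), radius = 11
Step 2: |p - c|^2 = 17^2 + 14^2 = 485
Step 3: r^2 = 121
Step 4: |p-c| > r so winding number = 0

0


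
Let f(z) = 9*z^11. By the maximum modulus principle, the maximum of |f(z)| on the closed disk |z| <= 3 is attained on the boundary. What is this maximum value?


Step 1: On |z| = 3, |f(z)| = 9 * |z|^11 = 9 * 3^11
Step 2: By maximum modulus principle, maximum is on boundary.
Step 3: Maximum = 9 * 177147 = 1594323

1594323


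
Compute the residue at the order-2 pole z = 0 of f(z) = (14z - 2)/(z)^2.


Step 1: Pole of order 2 at z = 0
Step 2: Res = lim d/dz [(z)^2 * f(z)] as z -> 0
Step 3: (z)^2 * f(z) = 14z - 2
Step 4: d/dz[14z - 2] = 14

14


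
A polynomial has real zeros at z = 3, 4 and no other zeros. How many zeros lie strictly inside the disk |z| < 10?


Step 1: Check each root:
  z = 3: |3| = 3 < 10
  z = 4: |4| = 4 < 10
Step 2: Count = 2

2


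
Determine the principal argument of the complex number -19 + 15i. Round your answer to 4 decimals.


Step 1: z = -19 + 15i
Step 2: arg(z) = atan2(15, -19)
Step 3: arg(z) = 2.4733

2.4733


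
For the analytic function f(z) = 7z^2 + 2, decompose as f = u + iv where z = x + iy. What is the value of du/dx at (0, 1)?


Step 1: f(z) = 7(x+iy)^2 + 2
Step 2: u = 7(x^2 - y^2) + 2
Step 3: u_x = 14x + 0
Step 4: At (0, 1): u_x = 0 + 0 = 0

0


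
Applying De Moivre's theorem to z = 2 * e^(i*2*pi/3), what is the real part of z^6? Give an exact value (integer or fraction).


Step 1: By De Moivre's theorem, z^6 = 2^6 * e^(i*6*2*pi/3) = 64 * (cos(4*pi) + i*sin(4*pi))
Step 2: |z|^6 = 2^6 = 64
Step 3: Reduce the angle mod 2*pi: 4*pi - 4*pi = 0
Step 4: cos(0) = 1
Step 5: Re(z^6) = 64 * 1 = 64

64


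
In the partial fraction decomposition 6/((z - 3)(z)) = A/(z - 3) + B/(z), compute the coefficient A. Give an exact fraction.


Step 1: Multiply both sides by (z - 3) and set z = 3
Step 2: A = 6 / (3 - 0)
Step 3: A = 6 / 3
Step 4: A = 2

2


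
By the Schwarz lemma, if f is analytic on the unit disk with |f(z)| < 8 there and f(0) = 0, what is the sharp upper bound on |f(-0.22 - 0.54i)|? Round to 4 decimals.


Step 1: g = f/8 maps D -> D with g(0) = 0, so by the Schwarz lemma |g(z)| <= |z|, i.e. |f(z)| <= 8|z|; this is sharp (f(z) = 8z).
Step 2: |z0|^2 = (-0.22)^2 + (-0.54)^2 = 0.34
Step 3: |z0| = sqrt(0.34) = 0.583095
Step 4: Best bound = 8 * |z0| = 8 * 0.583095 = 4.6648

4.6648


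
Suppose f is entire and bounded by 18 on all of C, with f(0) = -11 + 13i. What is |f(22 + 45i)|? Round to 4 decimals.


Step 1: By Liouville's theorem, a bounded entire function is constant.
Step 2: f(z) = f(0) = -11 + 13i for all z.
Step 3: |f(w)| = |-11 + 13i| = sqrt(121 + 169)
Step 4: = 17.0294

17.0294


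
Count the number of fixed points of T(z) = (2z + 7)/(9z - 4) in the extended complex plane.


Step 1: Fixed points satisfy T(z) = z
Step 2: 9z^2 - 6z - 7 = 0
Step 3: Discriminant = (-6)^2 - 4*9*(-7) = 288
Step 4: Number of fixed points = 2

2


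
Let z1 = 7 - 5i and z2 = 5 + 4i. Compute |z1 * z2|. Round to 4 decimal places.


Step 1: |z1| = sqrt(7^2 + (-5)^2) = sqrt(74)
Step 2: |z2| = sqrt(5^2 + 4^2) = sqrt(41)
Step 3: |z1*z2| = |z1|*|z2| = sqrt(74) * sqrt(41) = sqrt(74 * 41) = sqrt(3034)
Step 4: = 55.0818

55.0818


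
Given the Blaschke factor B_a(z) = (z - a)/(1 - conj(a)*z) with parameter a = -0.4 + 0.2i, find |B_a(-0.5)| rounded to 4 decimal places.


Step 1: Numerator z0 - a = -0.5 - (-0.4 + 0.2i) = -0.1 - 0.2i
Step 2: Denominator 1 - conj(a)*z0 = 1 - (-0.4 - 0.2i)*(-0.5) = 0.8 - 0.1i
Step 3: |z0 - a|^2 = (-0.1)^2 + (-0.2)^2 = 0.05; |1 - conj(a)*z0|^2 = 0.8^2 + (-0.1)^2 = 0.65
Step 4: |B_a(-0.5)| = sqrt(0.05 / 0.65) = sqrt(0.076923)
Step 5: = 0.2774

0.2774


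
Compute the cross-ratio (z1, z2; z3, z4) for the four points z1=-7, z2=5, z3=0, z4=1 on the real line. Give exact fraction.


Step 1: (z1-z3)(z2-z4) = (-7) * 4 = -28
Step 2: (z1-z4)(z2-z3) = (-8) * 5 = -40
Step 3: Cross-ratio = 28/40 = 7/10

7/10


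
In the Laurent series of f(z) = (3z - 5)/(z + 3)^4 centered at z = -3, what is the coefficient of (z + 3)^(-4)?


Step 1: Write the numerator in powers of (z + 3): 3z - 5 = 3(z + 3) + (3*(-3) - 5) = 3(z + 3) - 14
Step 2: Divide by (z + 3)^4: f(z) = -14(z + 3)^(-4) + 3(z + 3)^(-3)
Step 3: This finite sum is the Laurent series of f about z = -3.
Step 4: Coefficient of (z + 3)^(-4) = 3*(-3) - 5 = -14

-14
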